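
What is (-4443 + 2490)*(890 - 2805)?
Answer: 3739995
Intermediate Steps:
(-4443 + 2490)*(890 - 2805) = -1953*(-1915) = 3739995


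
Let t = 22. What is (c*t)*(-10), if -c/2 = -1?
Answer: -440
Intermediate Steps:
c = 2 (c = -2*(-1) = 2)
(c*t)*(-10) = (2*22)*(-10) = 44*(-10) = -440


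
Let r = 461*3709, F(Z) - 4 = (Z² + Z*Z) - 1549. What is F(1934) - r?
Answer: 5769318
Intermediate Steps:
F(Z) = -1545 + 2*Z² (F(Z) = 4 + ((Z² + Z*Z) - 1549) = 4 + ((Z² + Z²) - 1549) = 4 + (2*Z² - 1549) = 4 + (-1549 + 2*Z²) = -1545 + 2*Z²)
r = 1709849
F(1934) - r = (-1545 + 2*1934²) - 1*1709849 = (-1545 + 2*3740356) - 1709849 = (-1545 + 7480712) - 1709849 = 7479167 - 1709849 = 5769318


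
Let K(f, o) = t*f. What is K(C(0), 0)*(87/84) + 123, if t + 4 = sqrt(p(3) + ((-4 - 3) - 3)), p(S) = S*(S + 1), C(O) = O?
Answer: 123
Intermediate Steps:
p(S) = S*(1 + S)
t = -4 + sqrt(2) (t = -4 + sqrt(3*(1 + 3) + ((-4 - 3) - 3)) = -4 + sqrt(3*4 + (-7 - 3)) = -4 + sqrt(12 - 10) = -4 + sqrt(2) ≈ -2.5858)
K(f, o) = f*(-4 + sqrt(2)) (K(f, o) = (-4 + sqrt(2))*f = f*(-4 + sqrt(2)))
K(C(0), 0)*(87/84) + 123 = (0*(-4 + sqrt(2)))*(87/84) + 123 = 0*(87*(1/84)) + 123 = 0*(29/28) + 123 = 0 + 123 = 123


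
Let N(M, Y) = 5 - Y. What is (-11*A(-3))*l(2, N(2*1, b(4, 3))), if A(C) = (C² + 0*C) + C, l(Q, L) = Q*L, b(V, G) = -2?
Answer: -924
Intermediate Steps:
l(Q, L) = L*Q
A(C) = C + C² (A(C) = (C² + 0) + C = C² + C = C + C²)
(-11*A(-3))*l(2, N(2*1, b(4, 3))) = (-(-33)*(1 - 3))*((5 - 1*(-2))*2) = (-(-33)*(-2))*((5 + 2)*2) = (-11*6)*(7*2) = -66*14 = -924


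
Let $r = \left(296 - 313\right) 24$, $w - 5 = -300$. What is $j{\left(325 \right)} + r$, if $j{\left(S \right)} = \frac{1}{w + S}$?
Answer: $- \frac{12239}{30} \approx -407.97$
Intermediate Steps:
$w = -295$ ($w = 5 - 300 = -295$)
$j{\left(S \right)} = \frac{1}{-295 + S}$
$r = -408$ ($r = \left(-17\right) 24 = -408$)
$j{\left(325 \right)} + r = \frac{1}{-295 + 325} - 408 = \frac{1}{30} - 408 = - \frac{12239}{30}$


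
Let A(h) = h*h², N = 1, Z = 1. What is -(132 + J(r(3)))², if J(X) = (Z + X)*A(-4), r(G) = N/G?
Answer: -19600/9 ≈ -2177.8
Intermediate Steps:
A(h) = h³
r(G) = 1/G
J(X) = -64 - 64*X (J(X) = (1 + X)*(-4)³ = (1 + X)*(-64) = -64 - 64*X)
-(132 + J(r(3)))² = -(132 + (-64 - 64/3))² = -(132 - 256/3)² = -(140/3)² = -1*19600/9 = -19600/9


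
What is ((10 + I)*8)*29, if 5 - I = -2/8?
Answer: 3538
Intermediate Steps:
I = 21/4 (I = 5 - (-2)/8 = 5 - 1*(-¼) = 5 + ¼ = 21/4 ≈ 5.2500)
((10 + I)*8)*29 = ((10 + 21/4)*8)*29 = ((61/4)*8)*29 = 122*29 = 3538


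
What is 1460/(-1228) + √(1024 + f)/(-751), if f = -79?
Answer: -365/307 - 3*√105/751 ≈ -1.2299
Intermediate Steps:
1460/(-1228) + √(1024 + f)/(-751) = 1460/(-1228) + √(1024 - 79)/(-751) = 1460*(-1/1228) + √945*(-1/751) = -365/307 + (3*√105)*(-1/751) = -365/307 - 3*√105/751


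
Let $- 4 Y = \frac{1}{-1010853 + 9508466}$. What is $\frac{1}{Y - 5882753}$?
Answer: $- \frac{33990452}{199957433474357} \approx -1.6999 \cdot 10^{-7}$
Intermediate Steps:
$Y = - \frac{1}{33990452}$ ($Y = - \frac{1}{4 \left(-1010853 + 9508466\right)} = - \frac{1}{4 \cdot 8497613} = \left(- \frac{1}{4}\right) \frac{1}{8497613} = - \frac{1}{33990452} \approx -2.942 \cdot 10^{-8}$)
$\frac{1}{Y - 5882753} = \frac{1}{- \frac{1}{33990452} - 5882753} = \frac{1}{- \frac{199957433474357}{33990452}} = - \frac{33990452}{199957433474357}$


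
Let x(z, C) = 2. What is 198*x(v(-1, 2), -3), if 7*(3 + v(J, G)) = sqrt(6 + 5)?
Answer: 396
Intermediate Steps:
v(J, G) = -3 + sqrt(11)/7 (v(J, G) = -3 + sqrt(6 + 5)/7 = -3 + sqrt(11)/7)
198*x(v(-1, 2), -3) = 198*2 = 396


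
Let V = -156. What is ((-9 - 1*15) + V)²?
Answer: 32400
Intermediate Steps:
((-9 - 1*15) + V)² = ((-9 - 1*15) - 156)² = ((-9 - 15) - 156)² = (-24 - 156)² = (-180)² = 32400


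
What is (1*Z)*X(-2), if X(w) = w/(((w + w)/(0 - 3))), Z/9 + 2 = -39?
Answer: 1107/2 ≈ 553.50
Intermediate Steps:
Z = -369 (Z = -18 + 9*(-39) = -18 - 351 = -369)
X(w) = -3/2 (X(w) = w/(((2*w)/(-3))) = w/(((2*w)*(-⅓))) = w/((-2*w/3)) = w*(-3/(2*w)) = -3/2)
(1*Z)*X(-2) = (1*(-369))*(-3/2) = -369*(-3/2) = 1107/2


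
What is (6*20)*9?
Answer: 1080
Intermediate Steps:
(6*20)*9 = 120*9 = 1080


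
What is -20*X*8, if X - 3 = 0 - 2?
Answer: -160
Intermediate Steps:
X = 1 (X = 3 + (0 - 2) = 3 - 2 = 1)
-20*X*8 = -20*8 = -160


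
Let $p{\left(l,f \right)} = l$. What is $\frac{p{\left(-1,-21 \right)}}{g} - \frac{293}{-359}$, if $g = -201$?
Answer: $\frac{59252}{72159} \approx 0.82113$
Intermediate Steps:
$\frac{p{\left(-1,-21 \right)}}{g} - \frac{293}{-359} = - \frac{1}{-201} - \frac{293}{-359} = \left(-1\right) \left(- \frac{1}{201}\right) - - \frac{293}{359} = \frac{1}{201} + \frac{293}{359} = \frac{59252}{72159}$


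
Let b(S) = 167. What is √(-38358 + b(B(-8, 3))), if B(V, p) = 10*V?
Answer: I*√38191 ≈ 195.43*I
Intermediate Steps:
√(-38358 + b(B(-8, 3))) = √(-38358 + 167) = √(-38191) = I*√38191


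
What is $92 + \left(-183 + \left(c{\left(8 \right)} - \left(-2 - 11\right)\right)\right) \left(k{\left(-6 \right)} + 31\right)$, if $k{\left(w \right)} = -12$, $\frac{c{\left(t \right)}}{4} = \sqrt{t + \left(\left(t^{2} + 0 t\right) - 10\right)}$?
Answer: $-3138 + 76 \sqrt{62} \approx -2539.6$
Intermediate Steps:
$c{\left(t \right)} = 4 \sqrt{-10 + t + t^{2}}$ ($c{\left(t \right)} = 4 \sqrt{t + \left(\left(t^{2} + 0 t\right) - 10\right)} = 4 \sqrt{t + \left(\left(t^{2} + 0\right) - 10\right)} = 4 \sqrt{t + \left(t^{2} - 10\right)} = 4 \sqrt{t + \left(-10 + t^{2}\right)} = 4 \sqrt{-10 + t + t^{2}}$)
$92 + \left(-183 + \left(c{\left(8 \right)} - \left(-2 - 11\right)\right)\right) \left(k{\left(-6 \right)} + 31\right) = 92 + \left(-183 - \left(-13 - 4 \sqrt{-10 + 8 + 8^{2}}\right)\right) \left(-12 + 31\right) = 92 + \left(-183 - \left(-13 - 4 \sqrt{-10 + 8 + 64}\right)\right) 19 = 92 + \left(-183 + \left(4 \sqrt{62} + 13\right)\right) 19 = 92 + \left(-183 + \left(13 + 4 \sqrt{62}\right)\right) 19 = 92 + \left(-170 + 4 \sqrt{62}\right) 19 = 92 - \left(3230 - 76 \sqrt{62}\right) = -3138 + 76 \sqrt{62}$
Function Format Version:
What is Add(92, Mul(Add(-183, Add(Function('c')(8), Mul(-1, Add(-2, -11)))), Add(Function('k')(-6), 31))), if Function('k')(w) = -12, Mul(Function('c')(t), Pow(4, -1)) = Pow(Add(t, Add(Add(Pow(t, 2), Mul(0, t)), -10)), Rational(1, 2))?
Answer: Add(-3138, Mul(76, Pow(62, Rational(1, 2)))) ≈ -2539.6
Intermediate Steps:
Function('c')(t) = Mul(4, Pow(Add(-10, t, Pow(t, 2)), Rational(1, 2))) (Function('c')(t) = Mul(4, Pow(Add(t, Add(Add(Pow(t, 2), Mul(0, t)), -10)), Rational(1, 2))) = Mul(4, Pow(Add(t, Add(Add(Pow(t, 2), 0), -10)), Rational(1, 2))) = Mul(4, Pow(Add(t, Add(Pow(t, 2), -10)), Rational(1, 2))) = Mul(4, Pow(Add(t, Add(-10, Pow(t, 2))), Rational(1, 2))) = Mul(4, Pow(Add(-10, t, Pow(t, 2)), Rational(1, 2))))
Add(92, Mul(Add(-183, Add(Function('c')(8), Mul(-1, Add(-2, -11)))), Add(Function('k')(-6), 31))) = Add(92, Mul(Add(-183, Add(Mul(4, Pow(Add(-10, 8, Pow(8, 2)), Rational(1, 2))), Mul(-1, Add(-2, -11)))), Add(-12, 31))) = Add(92, Mul(Add(-183, Add(Mul(4, Pow(Add(-10, 8, 64), Rational(1, 2))), Mul(-1, -13))), 19)) = Add(92, Mul(Add(-183, Add(Mul(4, Pow(62, Rational(1, 2))), 13)), 19)) = Add(92, Mul(Add(-183, Add(13, Mul(4, Pow(62, Rational(1, 2))))), 19)) = Add(92, Mul(Add(-170, Mul(4, Pow(62, Rational(1, 2)))), 19)) = Add(92, Add(-3230, Mul(76, Pow(62, Rational(1, 2))))) = Add(-3138, Mul(76, Pow(62, Rational(1, 2))))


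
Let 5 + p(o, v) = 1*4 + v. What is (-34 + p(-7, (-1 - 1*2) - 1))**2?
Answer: 1521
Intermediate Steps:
p(o, v) = -1 + v (p(o, v) = -5 + (1*4 + v) = -5 + (4 + v) = -1 + v)
(-34 + p(-7, (-1 - 1*2) - 1))**2 = (-34 + (-1 + ((-1 - 1*2) - 1)))**2 = (-34 + (-1 + ((-1 - 2) - 1)))**2 = (-34 + (-1 + (-3 - 1)))**2 = (-34 + (-1 - 4))**2 = (-34 - 5)**2 = (-39)**2 = 1521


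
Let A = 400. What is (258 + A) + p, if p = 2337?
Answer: 2995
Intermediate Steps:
(258 + A) + p = (258 + 400) + 2337 = 658 + 2337 = 2995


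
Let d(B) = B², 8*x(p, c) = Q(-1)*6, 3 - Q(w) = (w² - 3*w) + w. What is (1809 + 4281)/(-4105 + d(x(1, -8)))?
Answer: -1218/821 ≈ -1.4836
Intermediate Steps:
Q(w) = 3 - w² + 2*w (Q(w) = 3 - ((w² - 3*w) + w) = 3 - (w² - 2*w) = 3 + (-w² + 2*w) = 3 - w² + 2*w)
x(p, c) = 0 (x(p, c) = ((3 - 1*(-1)² + 2*(-1))*6)/8 = ((3 - 1*1 - 2)*6)/8 = ((3 - 1 - 2)*6)/8 = (0*6)/8 = (⅛)*0 = 0)
(1809 + 4281)/(-4105 + d(x(1, -8))) = (1809 + 4281)/(-4105 + 0²) = 6090/(-4105 + 0) = 6090/(-4105) = 6090*(-1/4105) = -1218/821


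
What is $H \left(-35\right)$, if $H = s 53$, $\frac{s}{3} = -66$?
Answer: $367290$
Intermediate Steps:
$s = -198$ ($s = 3 \left(-66\right) = -198$)
$H = -10494$ ($H = \left(-198\right) 53 = -10494$)
$H \left(-35\right) = \left(-10494\right) \left(-35\right) = 367290$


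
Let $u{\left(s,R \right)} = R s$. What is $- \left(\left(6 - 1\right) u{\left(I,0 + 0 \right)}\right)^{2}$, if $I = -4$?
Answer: $0$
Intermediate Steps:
$- \left(\left(6 - 1\right) u{\left(I,0 + 0 \right)}\right)^{2} = - \left(\left(6 - 1\right) \left(0 + 0\right) \left(-4\right)\right)^{2} = - \left(5 \cdot 0 \left(-4\right)\right)^{2} = - \left(5 \cdot 0\right)^{2} = - 0^{2} = \left(-1\right) 0 = 0$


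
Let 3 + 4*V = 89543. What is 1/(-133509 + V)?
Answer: -1/111124 ≈ -8.9990e-6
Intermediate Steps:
V = 22385 (V = -¾ + (¼)*89543 = -¾ + 89543/4 = 22385)
1/(-133509 + V) = 1/(-133509 + 22385) = 1/(-111124) = -1/111124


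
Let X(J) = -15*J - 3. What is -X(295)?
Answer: 4428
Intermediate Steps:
X(J) = -3 - 15*J
-X(295) = -(-3 - 15*295) = -(-3 - 4425) = -1*(-4428) = 4428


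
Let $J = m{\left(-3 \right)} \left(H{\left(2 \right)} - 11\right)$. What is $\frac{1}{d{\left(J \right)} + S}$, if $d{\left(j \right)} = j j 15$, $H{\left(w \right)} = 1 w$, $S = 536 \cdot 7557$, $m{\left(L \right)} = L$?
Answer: $\frac{1}{4061487} \approx 2.4622 \cdot 10^{-7}$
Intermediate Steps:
$S = 4050552$
$H{\left(w \right)} = w$
$J = 27$ ($J = - 3 \left(2 - 11\right) = \left(-3\right) \left(-9\right) = 27$)
$d{\left(j \right)} = 15 j^{2}$ ($d{\left(j \right)} = j^{2} \cdot 15 = 15 j^{2}$)
$\frac{1}{d{\left(J \right)} + S} = \frac{1}{15 \cdot 27^{2} + 4050552} = \frac{1}{15 \cdot 729 + 4050552} = \frac{1}{10935 + 4050552} = \frac{1}{4061487}$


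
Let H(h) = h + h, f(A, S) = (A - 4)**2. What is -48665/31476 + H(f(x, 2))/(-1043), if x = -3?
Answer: -7691749/4689924 ≈ -1.6401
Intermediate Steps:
f(A, S) = (-4 + A)**2
H(h) = 2*h
-48665/31476 + H(f(x, 2))/(-1043) = -48665/31476 + (2*(-4 - 3)**2)/(-1043) = -48665*1/31476 + (2*(-7)**2)*(-1/1043) = -48665/31476 + (2*49)*(-1/1043) = -48665/31476 + 98*(-1/1043) = -48665/31476 - 14/149 = -7691749/4689924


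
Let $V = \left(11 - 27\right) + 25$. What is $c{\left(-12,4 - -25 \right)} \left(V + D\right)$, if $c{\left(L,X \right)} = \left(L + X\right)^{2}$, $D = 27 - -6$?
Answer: $12138$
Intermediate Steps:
$D = 33$ ($D = 27 + 6 = 33$)
$V = 9$ ($V = -16 + 25 = 9$)
$c{\left(-12,4 - -25 \right)} \left(V + D\right) = \left(-12 + \left(4 - -25\right)\right)^{2} \left(9 + 33\right) = \left(-12 + \left(4 + 25\right)\right)^{2} \cdot 42 = \left(-12 + 29\right)^{2} \cdot 42 = 17^{2} \cdot 42 = 289 \cdot 42 = 12138$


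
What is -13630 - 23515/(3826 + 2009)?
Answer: -15910913/1167 ≈ -13634.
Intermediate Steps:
-13630 - 23515/(3826 + 2009) = -13630 - 23515/5835 = -13630 - 1*4703/1167 = -13630 - 4703/1167 = -15910913/1167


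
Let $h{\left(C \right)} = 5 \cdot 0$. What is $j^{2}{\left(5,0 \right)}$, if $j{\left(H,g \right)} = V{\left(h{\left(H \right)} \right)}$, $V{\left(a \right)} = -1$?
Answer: $1$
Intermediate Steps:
$h{\left(C \right)} = 0$
$j{\left(H,g \right)} = -1$
$j^{2}{\left(5,0 \right)} = \left(-1\right)^{2} = 1$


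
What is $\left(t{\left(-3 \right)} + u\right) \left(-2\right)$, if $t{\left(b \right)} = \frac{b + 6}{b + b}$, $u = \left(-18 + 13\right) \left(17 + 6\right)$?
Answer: $231$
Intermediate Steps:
$u = -115$ ($u = \left(-5\right) 23 = -115$)
$t{\left(b \right)} = \frac{6 + b}{2 b}$
$\left(t{\left(-3 \right)} + u\right) \left(-2\right) = \left(\frac{6 - 3}{2 \left(-3\right)} - 115\right) \left(-2\right) = \left(\frac{1}{2} \left(- \frac{1}{3}\right) 3 - 115\right) \left(-2\right) = \left(- \frac{1}{2} - 115\right) \left(-2\right) = \left(- \frac{231}{2}\right) \left(-2\right) = 231$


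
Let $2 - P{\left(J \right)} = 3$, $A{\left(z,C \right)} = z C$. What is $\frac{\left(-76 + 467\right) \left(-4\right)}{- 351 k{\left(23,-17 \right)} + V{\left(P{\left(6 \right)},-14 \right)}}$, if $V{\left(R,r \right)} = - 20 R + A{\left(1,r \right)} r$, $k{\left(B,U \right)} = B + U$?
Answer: $\frac{782}{945} \approx 0.82751$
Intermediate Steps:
$A{\left(z,C \right)} = C z$
$P{\left(J \right)} = -1$ ($P{\left(J \right)} = 2 - 3 = -1$)
$V{\left(R,r \right)} = r^{2} - 20 R$ ($V{\left(R,r \right)} = - 20 R + r 1 r = - 20 R + r r = - 20 R + r^{2} = r^{2} - 20 R$)
$\frac{\left(-76 + 467\right) \left(-4\right)}{- 351 k{\left(23,-17 \right)} + V{\left(P{\left(6 \right)},-14 \right)}} = \frac{\left(-76 + 467\right) \left(-4\right)}{- 351 \left(23 - 17\right) - \left(-20 - \left(-14\right)^{2}\right)} = \frac{391 \left(-4\right)}{\left(-351\right) 6 + \left(196 + 20\right)} = - \frac{1564}{-2106 + 216} = - \frac{1564}{-1890} = \left(-1564\right) \left(- \frac{1}{1890}\right) = \frac{782}{945}$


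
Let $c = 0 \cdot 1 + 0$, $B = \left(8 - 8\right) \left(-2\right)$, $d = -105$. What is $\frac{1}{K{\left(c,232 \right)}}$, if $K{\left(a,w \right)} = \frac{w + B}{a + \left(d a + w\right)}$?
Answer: $1$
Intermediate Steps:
$B = 0$ ($B = 0 \left(-2\right) = 0$)
$c = 0$ ($c = 0 + 0 = 0$)
$K{\left(a,w \right)} = \frac{w}{w - 104 a}$ ($K{\left(a,w \right)} = \frac{w + 0}{a - \left(- w + 105 a\right)} = \frac{w}{a - \left(- w + 105 a\right)} = \frac{w}{w - 104 a}$)
$\frac{1}{K{\left(c,232 \right)}} = \frac{1}{232 \frac{1}{232 - 0}} = \frac{1}{232 \frac{1}{232 + 0}} = \frac{1}{232 \cdot \frac{1}{232}} = 1^{-1} = 1$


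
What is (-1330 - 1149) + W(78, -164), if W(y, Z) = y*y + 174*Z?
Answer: -24931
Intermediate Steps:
W(y, Z) = y² + 174*Z
(-1330 - 1149) + W(78, -164) = (-1330 - 1149) + (78² + 174*(-164)) = -2479 + (6084 - 28536) = -2479 - 22452 = -24931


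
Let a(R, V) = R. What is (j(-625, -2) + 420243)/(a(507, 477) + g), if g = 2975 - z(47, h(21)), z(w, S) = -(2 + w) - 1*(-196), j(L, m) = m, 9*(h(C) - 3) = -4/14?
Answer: 420241/3335 ≈ 126.01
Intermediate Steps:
h(C) = 187/63 (h(C) = 3 + (-4/14)/9 = 3 + (-4*1/14)/9 = 3 + (1/9)*(-2/7) = 3 - 2/63 = 187/63)
z(w, S) = 194 - w (z(w, S) = (-2 - w) + 196 = 194 - w)
g = 2828 (g = 2975 - (194 - 1*47) = 2975 - (194 - 47) = 2975 - 1*147 = 2975 - 147 = 2828)
(j(-625, -2) + 420243)/(a(507, 477) + g) = (-2 + 420243)/(507 + 2828) = 420241/3335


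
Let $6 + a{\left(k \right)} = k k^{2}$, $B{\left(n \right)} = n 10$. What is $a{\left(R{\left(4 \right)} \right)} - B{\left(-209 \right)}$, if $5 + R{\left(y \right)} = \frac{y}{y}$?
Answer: $2020$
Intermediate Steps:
$B{\left(n \right)} = 10 n$
$R{\left(y \right)} = -4$ ($R{\left(y \right)} = -5 + \frac{y}{y} = -5 + 1 = -4$)
$a{\left(k \right)} = -6 + k^{3}$ ($a{\left(k \right)} = -6 + k k^{2} = -6 + k^{3}$)
$a{\left(R{\left(4 \right)} \right)} - B{\left(-209 \right)} = \left(-6 + \left(-4\right)^{3}\right) - 10 \left(-209\right) = \left(-6 - 64\right) - -2090 = -70 + 2090 = 2020$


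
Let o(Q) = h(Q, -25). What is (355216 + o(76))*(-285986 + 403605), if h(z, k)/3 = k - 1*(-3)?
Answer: 41772387850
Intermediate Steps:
h(z, k) = 9 + 3*k (h(z, k) = 3*(k - 1*(-3)) = 3*(k + 3) = 3*(3 + k) = 9 + 3*k)
o(Q) = -66 (o(Q) = 9 + 3*(-25) = 9 - 75 = -66)
(355216 + o(76))*(-285986 + 403605) = (355216 - 66)*(-285986 + 403605) = 355150*117619 = 41772387850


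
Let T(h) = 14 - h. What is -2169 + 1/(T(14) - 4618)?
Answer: -10016443/4618 ≈ -2169.0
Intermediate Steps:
-2169 + 1/(T(14) - 4618) = -2169 + 1/((14 - 1*14) - 4618) = -2169 + 1/((14 - 14) - 4618) = -2169 + 1/(0 - 4618) = -2169 + 1/(-4618) = -2169 - 1/4618 = -10016443/4618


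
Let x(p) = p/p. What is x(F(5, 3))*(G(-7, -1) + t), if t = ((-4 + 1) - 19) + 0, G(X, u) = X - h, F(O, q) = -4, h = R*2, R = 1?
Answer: -31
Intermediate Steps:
h = 2 (h = 1*2 = 2)
G(X, u) = -2 + X (G(X, u) = X - 1*2 = X - 2 = -2 + X)
x(p) = 1
t = -22 (t = (-3 - 19) + 0 = -22 + 0 = -22)
x(F(5, 3))*(G(-7, -1) + t) = 1*((-2 - 7) - 22) = 1*(-9 - 22) = 1*(-31) = -31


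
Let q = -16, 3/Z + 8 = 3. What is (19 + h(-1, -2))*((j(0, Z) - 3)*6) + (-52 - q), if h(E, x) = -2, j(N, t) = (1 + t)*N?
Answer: -342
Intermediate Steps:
Z = -3/5 (Z = 3/(-8 + 3) = 3/(-5) = 3*(-1/5) = -3/5 ≈ -0.60000)
j(N, t) = N*(1 + t)
(19 + h(-1, -2))*((j(0, Z) - 3)*6) + (-52 - q) = (19 - 2)*((0*(1 - 3/5) - 3)*6) + (-52 - 1*(-16)) = 17*((0*(2/5) - 3)*6) + (-52 + 16) = 17*((0 - 3)*6) - 36 = 17*(-3*6) - 36 = 17*(-18) - 36 = -306 - 36 = -342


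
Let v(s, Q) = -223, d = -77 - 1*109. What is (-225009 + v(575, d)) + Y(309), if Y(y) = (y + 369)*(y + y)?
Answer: 193772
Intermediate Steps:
d = -186 (d = -77 - 109 = -186)
Y(y) = 2*y*(369 + y) (Y(y) = (369 + y)*(2*y) = 2*y*(369 + y))
(-225009 + v(575, d)) + Y(309) = (-225009 - 223) + 2*309*(369 + 309) = -225232 + 2*309*678 = -225232 + 419004 = 193772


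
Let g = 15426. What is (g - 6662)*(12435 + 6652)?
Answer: 167278468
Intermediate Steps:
(g - 6662)*(12435 + 6652) = (15426 - 6662)*(12435 + 6652) = 8764*19087 = 167278468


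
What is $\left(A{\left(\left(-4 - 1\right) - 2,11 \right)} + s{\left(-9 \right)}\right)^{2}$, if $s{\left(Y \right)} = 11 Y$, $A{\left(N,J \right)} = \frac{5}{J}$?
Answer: $\frac{1175056}{121} \approx 9711.2$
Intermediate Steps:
$\left(A{\left(\left(-4 - 1\right) - 2,11 \right)} + s{\left(-9 \right)}\right)^{2} = \left(\frac{5}{11} + 11 \left(-9\right)\right)^{2} = \left(5 \cdot \frac{1}{11} - 99\right)^{2} = \left(\frac{5}{11} - 99\right)^{2} = \left(- \frac{1084}{11}\right)^{2} = \frac{1175056}{121}$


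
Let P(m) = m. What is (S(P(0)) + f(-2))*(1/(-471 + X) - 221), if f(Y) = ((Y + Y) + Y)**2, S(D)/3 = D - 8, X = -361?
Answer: -551619/208 ≈ -2652.0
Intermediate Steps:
S(D) = -24 + 3*D (S(D) = 3*(D - 8) = 3*(-8 + D) = -24 + 3*D)
f(Y) = 9*Y**2 (f(Y) = (2*Y + Y)**2 = (3*Y)**2 = 9*Y**2)
(S(P(0)) + f(-2))*(1/(-471 + X) - 221) = ((-24 + 3*0) + 9*(-2)**2)*(1/(-471 - 361) - 221) = ((-24 + 0) + 9*4)*(1/(-832) - 221) = (-24 + 36)*(-1/832 - 221) = 12*(-183873/832) = -551619/208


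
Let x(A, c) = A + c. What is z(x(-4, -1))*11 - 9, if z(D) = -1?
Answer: -20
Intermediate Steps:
z(x(-4, -1))*11 - 9 = -1*11 - 9 = -11 - 9 = -20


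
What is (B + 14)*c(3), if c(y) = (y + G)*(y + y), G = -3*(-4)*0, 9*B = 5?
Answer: 262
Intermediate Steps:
B = 5/9 (B = (⅑)*5 = 5/9 ≈ 0.55556)
G = 0 (G = 12*0 = 0)
c(y) = 2*y² (c(y) = (y + 0)*(y + y) = y*(2*y) = 2*y²)
(B + 14)*c(3) = (5/9 + 14)*(2*3²) = 131*(2*9)/9 = (131/9)*18 = 262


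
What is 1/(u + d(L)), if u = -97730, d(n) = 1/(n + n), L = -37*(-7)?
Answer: -518/50624139 ≈ -1.0232e-5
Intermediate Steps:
L = 259
d(n) = 1/(2*n)
1/(u + d(L)) = 1/(-97730 + (1/2)/259) = 1/(-97730 + (1/2)*(1/259)) = 1/(-97730 + 1/518) = 1/(-50624139/518) = -518/50624139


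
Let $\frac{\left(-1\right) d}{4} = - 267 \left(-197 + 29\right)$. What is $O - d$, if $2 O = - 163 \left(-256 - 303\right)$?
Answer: $\frac{449965}{2} \approx 2.2498 \cdot 10^{5}$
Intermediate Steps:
$O = \frac{91117}{2}$ ($O = \frac{\left(-163\right) \left(-256 - 303\right)}{2} = \frac{\left(-163\right) \left(-559\right)}{2} = \frac{1}{2} \cdot 91117 = \frac{91117}{2} \approx 45559.0$)
$d = -179424$ ($d = - 4 \left(- 267 \left(-197 + 29\right)\right) = - 4 \left(\left(-267\right) \left(-168\right)\right) = \left(-4\right) 44856 = -179424$)
$O - d = \frac{91117}{2} - -179424 = \frac{91117}{2} + 179424 = \frac{449965}{2}$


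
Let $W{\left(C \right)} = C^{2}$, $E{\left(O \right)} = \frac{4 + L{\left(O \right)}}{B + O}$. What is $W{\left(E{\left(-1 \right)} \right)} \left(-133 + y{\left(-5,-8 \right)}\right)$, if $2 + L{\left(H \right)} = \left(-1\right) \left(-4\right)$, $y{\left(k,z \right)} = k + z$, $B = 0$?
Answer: $-5256$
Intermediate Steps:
$L{\left(H \right)} = 2$ ($L{\left(H \right)} = -2 - -4 = -2 + 4 = 2$)
$E{\left(O \right)} = \frac{6}{O}$ ($E{\left(O \right)} = \frac{4 + 2}{0 + O} = \frac{6}{O}$)
$W{\left(E{\left(-1 \right)} \right)} \left(-133 + y{\left(-5,-8 \right)}\right) = \left(\frac{6}{-1}\right)^{2} \left(-133 - 13\right) = \left(6 \left(-1\right)\right)^{2} \left(-133 - 13\right) = \left(-6\right)^{2} \left(-146\right) = 36 \left(-146\right) = -5256$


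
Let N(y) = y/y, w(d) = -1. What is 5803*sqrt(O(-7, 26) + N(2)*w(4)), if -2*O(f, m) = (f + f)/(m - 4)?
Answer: 5803*I*sqrt(330)/22 ≈ 4791.7*I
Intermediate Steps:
O(f, m) = -f/(-4 + m) (O(f, m) = -(f + f)/(2*(m - 4)) = -2*f/(2*(-4 + m)) = -f/(-4 + m))
N(y) = 1
5803*sqrt(O(-7, 26) + N(2)*w(4)) = 5803*sqrt(-1*(-7)/(-4 + 26) + 1*(-1)) = 5803*sqrt(-1*(-7)/22 - 1) = 5803*sqrt(-1*(-7)*1/22 - 1) = 5803*sqrt(7/22 - 1) = 5803*sqrt(-15/22) = 5803*(I*sqrt(330)/22) = 5803*I*sqrt(330)/22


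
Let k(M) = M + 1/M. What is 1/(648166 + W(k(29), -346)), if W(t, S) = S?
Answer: 1/647820 ≈ 1.5436e-6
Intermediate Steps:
1/(648166 + W(k(29), -346)) = 1/(648166 - 346) = 1/647820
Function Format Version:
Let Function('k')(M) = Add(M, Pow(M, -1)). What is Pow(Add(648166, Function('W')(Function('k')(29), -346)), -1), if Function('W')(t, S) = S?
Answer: Rational(1, 647820) ≈ 1.5436e-6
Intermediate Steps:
Pow(Add(648166, Function('W')(Function('k')(29), -346)), -1) = Pow(Add(648166, -346), -1) = Pow(647820, -1) = Rational(1, 647820)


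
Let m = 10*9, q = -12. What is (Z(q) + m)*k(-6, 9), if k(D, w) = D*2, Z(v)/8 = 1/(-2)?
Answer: -1032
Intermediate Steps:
Z(v) = -4 (Z(v) = 8/(-2) = 8*(-½) = -4)
k(D, w) = 2*D
m = 90
(Z(q) + m)*k(-6, 9) = (-4 + 90)*(2*(-6)) = 86*(-12) = -1032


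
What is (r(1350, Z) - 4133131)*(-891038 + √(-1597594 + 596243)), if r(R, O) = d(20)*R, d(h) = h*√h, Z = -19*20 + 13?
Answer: (891038 - I*√1001351)*(4133131 - 54000*√5) ≈ 3.5752e+12 - 4.0151e+9*I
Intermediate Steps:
Z = -367 (Z = -380 + 13 = -367)
d(h) = h^(3/2)
r(R, O) = 40*R*√5 (r(R, O) = 20^(3/2)*R = (40*√5)*R = 40*R*√5)
(r(1350, Z) - 4133131)*(-891038 + √(-1597594 + 596243)) = (40*1350*√5 - 4133131)*(-891038 + √(-1597594 + 596243)) = (54000*√5 - 4133131)*(-891038 + √(-1001351)) = (-4133131 + 54000*√5)*(-891038 + I*√1001351)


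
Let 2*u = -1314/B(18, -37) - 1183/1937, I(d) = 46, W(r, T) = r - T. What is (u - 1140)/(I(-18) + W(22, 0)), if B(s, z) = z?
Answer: -12377221/749768 ≈ -16.508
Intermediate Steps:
u = 192419/11026 (u = (-1314/(-37) - 1183/1937)/2 = (-1314*(-1/37) - 1183*1/1937)/2 = (1314/37 - 91/149)/2 = (½)*(192419/5513) = 192419/11026 ≈ 17.451)
(u - 1140)/(I(-18) + W(22, 0)) = (192419/11026 - 1140)/(46 + (22 - 1*0)) = -12377221/(11026*(46 + (22 + 0))) = -12377221/(11026*(46 + 22)) = -12377221/11026/68 = -12377221/11026*1/68 = -12377221/749768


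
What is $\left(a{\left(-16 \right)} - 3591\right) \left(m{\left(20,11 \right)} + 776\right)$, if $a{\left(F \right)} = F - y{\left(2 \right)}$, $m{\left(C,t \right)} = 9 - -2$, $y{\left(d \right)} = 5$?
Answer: $-2842644$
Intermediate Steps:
$m{\left(C,t \right)} = 11$ ($m{\left(C,t \right)} = 9 + 2 = 11$)
$a{\left(F \right)} = -5 + F$ ($a{\left(F \right)} = F - 5 = -5 + F$)
$\left(a{\left(-16 \right)} - 3591\right) \left(m{\left(20,11 \right)} + 776\right) = \left(\left(-5 - 16\right) - 3591\right) \left(11 + 776\right) = \left(-21 - 3591\right) 787 = \left(-3612\right) 787 = -2842644$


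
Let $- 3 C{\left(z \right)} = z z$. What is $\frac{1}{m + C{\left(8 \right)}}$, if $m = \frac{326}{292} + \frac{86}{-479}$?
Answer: $- \frac{209802}{4279213} \approx -0.049028$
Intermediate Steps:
$m = \frac{65521}{69934}$ ($m = 326 \cdot \frac{1}{292} + 86 \left(- \frac{1}{479}\right) = \frac{163}{146} - \frac{86}{479} = \frac{65521}{69934} \approx 0.9369$)
$C{\left(z \right)} = - \frac{z^{2}}{3}$ ($C{\left(z \right)} = - \frac{z z}{3} = - \frac{z^{2}}{3}$)
$\frac{1}{m + C{\left(8 \right)}} = \frac{1}{\frac{65521}{69934} - \frac{8^{2}}{3}} = \frac{1}{\frac{65521}{69934} - \frac{64}{3}} = \frac{1}{- \frac{4279213}{209802}} = - \frac{209802}{4279213}$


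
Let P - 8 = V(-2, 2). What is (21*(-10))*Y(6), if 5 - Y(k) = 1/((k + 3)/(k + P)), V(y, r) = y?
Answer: -770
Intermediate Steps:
P = 6 (P = 8 - 2 = 6)
Y(k) = 5 - (6 + k)/(3 + k) (Y(k) = 5 - 1/((k + 3)/(k + 6)) = 5 - 1/((3 + k)/(6 + k)) = 5 - (6 + k)/(3 + k))
(21*(-10))*Y(6) = (21*(-10))*((9 + 4*6)/(3 + 6)) = -210*(9 + 24)/9 = -70*33/3 = -210*11/3 = -770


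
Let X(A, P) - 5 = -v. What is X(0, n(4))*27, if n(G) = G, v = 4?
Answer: 27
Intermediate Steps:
X(A, P) = 1 (X(A, P) = 5 - 1*4 = 5 - 4 = 1)
X(0, n(4))*27 = 1*27 = 27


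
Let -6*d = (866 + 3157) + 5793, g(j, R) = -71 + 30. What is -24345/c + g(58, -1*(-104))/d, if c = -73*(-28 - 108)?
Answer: -9855343/4060552 ≈ -2.4271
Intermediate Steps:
g(j, R) = -41
d = -1636 (d = -((866 + 3157) + 5793)/6 = -(4023 + 5793)/6 = -⅙*9816 = -1636)
c = 9928 (c = -73*(-136) = 9928)
-24345/c + g(58, -1*(-104))/d = -24345/9928 - 41/(-1636) = -24345*1/9928 - 41*(-1/1636) = -24345/9928 + 41/1636 = -9855343/4060552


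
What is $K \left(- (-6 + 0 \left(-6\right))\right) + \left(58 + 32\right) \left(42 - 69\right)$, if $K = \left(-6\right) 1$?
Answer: $-2466$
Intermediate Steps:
$K = -6$
$K \left(- (-6 + 0 \left(-6\right))\right) + \left(58 + 32\right) \left(42 - 69\right) = - 6 \left(- (-6 + 0 \left(-6\right))\right) + \left(58 + 32\right) \left(42 - 69\right) = - 6 \left(- (-6 + 0)\right) + 90 \left(-27\right) = - 6 \left(\left(-1\right) \left(-6\right)\right) - 2430 = \left(-6\right) 6 - 2430 = -36 - 2430 = -2466$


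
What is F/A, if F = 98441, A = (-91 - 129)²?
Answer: 98441/48400 ≈ 2.0339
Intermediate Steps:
A = 48400 (A = (-220)² = 48400)
F/A = 98441/48400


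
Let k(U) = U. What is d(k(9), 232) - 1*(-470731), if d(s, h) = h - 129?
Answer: 470834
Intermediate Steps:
d(s, h) = -129 + h
d(k(9), 232) - 1*(-470731) = (-129 + 232) - 1*(-470731) = 103 + 470731 = 470834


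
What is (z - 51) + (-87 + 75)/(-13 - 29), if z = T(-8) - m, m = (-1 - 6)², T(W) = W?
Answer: -754/7 ≈ -107.71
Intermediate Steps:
m = 49 (m = (-7)² = 49)
z = -57 (z = -8 - 1*49 = -8 - 49 = -57)
(z - 51) + (-87 + 75)/(-13 - 29) = (-57 - 51) + (-87 + 75)/(-13 - 29) = -108 - 12/(-42) = -108 - 12*(-1/42) = -108 + 2/7 = -754/7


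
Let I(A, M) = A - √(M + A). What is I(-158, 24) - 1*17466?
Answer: -17624 - I*√134 ≈ -17624.0 - 11.576*I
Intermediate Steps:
I(A, M) = A - √(A + M)
I(-158, 24) - 1*17466 = (-158 - √(-158 + 24)) - 1*17466 = (-158 - √(-134)) - 17466 = (-158 - I*√134) - 17466 = -17624 - I*√134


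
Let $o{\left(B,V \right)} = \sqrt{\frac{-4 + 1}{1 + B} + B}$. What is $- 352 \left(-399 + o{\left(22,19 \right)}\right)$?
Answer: $140448 - \frac{352 \sqrt{11569}}{23} \approx 1.388 \cdot 10^{5}$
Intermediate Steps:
$o{\left(B,V \right)} = \sqrt{B - \frac{3}{1 + B}}$ ($o{\left(B,V \right)} = \sqrt{- \frac{3}{1 + B} + B} = \sqrt{B - \frac{3}{1 + B}}$)
$- 352 \left(-399 + o{\left(22,19 \right)}\right) = - 352 \left(-399 + \sqrt{\frac{-3 + 22 \left(1 + 22\right)}{1 + 22}}\right) = - 352 \left(-399 + \sqrt{\frac{-3 + 22 \cdot 23}{23}}\right) = - 352 \left(-399 + \sqrt{\frac{-3 + 506}{23}}\right) = - 352 \left(-399 + \sqrt{\frac{1}{23} \cdot 503}\right) = - 352 \left(-399 + \sqrt{\frac{503}{23}}\right) = - 352 \left(-399 + \frac{\sqrt{11569}}{23}\right) = 140448 - \frac{352 \sqrt{11569}}{23}$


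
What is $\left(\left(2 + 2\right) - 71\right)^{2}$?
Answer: $4489$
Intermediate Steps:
$\left(\left(2 + 2\right) - 71\right)^{2} = \left(4 - 71\right)^{2} = \left(-67\right)^{2} = 4489$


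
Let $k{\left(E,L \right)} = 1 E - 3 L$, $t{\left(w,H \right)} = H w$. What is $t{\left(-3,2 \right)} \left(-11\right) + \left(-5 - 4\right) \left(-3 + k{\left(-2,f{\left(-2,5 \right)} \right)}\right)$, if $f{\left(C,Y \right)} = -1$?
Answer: $84$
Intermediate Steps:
$k{\left(E,L \right)} = E - 3 L$
$t{\left(-3,2 \right)} \left(-11\right) + \left(-5 - 4\right) \left(-3 + k{\left(-2,f{\left(-2,5 \right)} \right)}\right) = 2 \left(-3\right) \left(-11\right) + \left(-5 - 4\right) \left(-3 - -1\right) = \left(-6\right) \left(-11\right) - 9 \left(-3 + \left(-2 + 3\right)\right) = 66 - 9 \left(-3 + 1\right) = 66 - -18 = 66 + 18 = 84$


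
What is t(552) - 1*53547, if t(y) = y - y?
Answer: -53547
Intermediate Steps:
t(y) = 0
t(552) - 1*53547 = 0 - 1*53547 = 0 - 53547 = -53547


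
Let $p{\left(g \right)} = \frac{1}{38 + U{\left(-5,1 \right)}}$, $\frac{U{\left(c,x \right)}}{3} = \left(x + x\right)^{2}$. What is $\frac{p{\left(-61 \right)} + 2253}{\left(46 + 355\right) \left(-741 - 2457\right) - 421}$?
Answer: $- \frac{112651}{64140950} \approx -0.0017563$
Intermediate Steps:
$U{\left(c,x \right)} = 12 x^{2}$ ($U{\left(c,x \right)} = 3 \left(x + x\right)^{2} = 3 \left(2 x\right)^{2} = 3 \cdot 4 x^{2} = 12 x^{2}$)
$p{\left(g \right)} = \frac{1}{50}$ ($p{\left(g \right)} = \frac{1}{38 + 12 \cdot 1^{2}} = \frac{1}{38 + 12 \cdot 1} = \frac{1}{38 + 12} = \frac{1}{50}$)
$\frac{p{\left(-61 \right)} + 2253}{\left(46 + 355\right) \left(-741 - 2457\right) - 421} = \frac{\frac{1}{50} + 2253}{\left(46 + 355\right) \left(-741 - 2457\right) - 421} = \frac{112651}{50 \left(401 \left(-3198\right) - 421\right)} = \frac{112651}{50 \left(-1282398 - 421\right)} = \frac{112651}{50 \left(-1282819\right)} = \frac{112651}{50} \left(- \frac{1}{1282819}\right) = - \frac{112651}{64140950}$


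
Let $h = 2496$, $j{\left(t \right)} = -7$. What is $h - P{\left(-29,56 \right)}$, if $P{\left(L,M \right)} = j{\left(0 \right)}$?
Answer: $2503$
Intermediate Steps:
$P{\left(L,M \right)} = -7$
$h - P{\left(-29,56 \right)} = 2496 - -7 = 2496 + 7 = 2503$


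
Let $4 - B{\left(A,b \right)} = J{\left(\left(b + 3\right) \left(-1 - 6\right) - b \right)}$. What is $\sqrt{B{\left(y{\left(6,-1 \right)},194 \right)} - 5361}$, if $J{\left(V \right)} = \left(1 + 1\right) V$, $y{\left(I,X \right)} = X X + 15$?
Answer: $i \sqrt{2211} \approx 47.021 i$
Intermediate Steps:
$y{\left(I,X \right)} = 15 + X^{2}$ ($y{\left(I,X \right)} = X^{2} + 15 = 15 + X^{2}$)
$J{\left(V \right)} = 2 V$
$B{\left(A,b \right)} = 46 + 16 b$ ($B{\left(A,b \right)} = 4 - 2 \left(\left(b + 3\right) \left(-1 - 6\right) - b\right) = 4 - 2 \left(\left(3 + b\right) \left(-7\right) - b\right) = 4 - 2 \left(\left(-21 - 7 b\right) - b\right) = 4 - 2 \left(-21 - 8 b\right) = 4 - \left(-42 - 16 b\right) = 4 + \left(42 + 16 b\right) = 46 + 16 b$)
$\sqrt{B{\left(y{\left(6,-1 \right)},194 \right)} - 5361} = \sqrt{\left(46 + 16 \cdot 194\right) - 5361} = \sqrt{\left(46 + 3104\right) - 5361} = \sqrt{3150 - 5361} = \sqrt{-2211} = i \sqrt{2211}$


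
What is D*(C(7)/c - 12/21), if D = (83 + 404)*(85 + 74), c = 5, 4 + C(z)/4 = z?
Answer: 4955712/35 ≈ 1.4159e+5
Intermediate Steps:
C(z) = -16 + 4*z
D = 77433 (D = 487*159 = 77433)
D*(C(7)/c - 12/21) = 77433*((-16 + 4*7)/5 - 12/21) = 77433*((-16 + 28)*(⅕) - 12*1/21) = 77433*(12*(⅕) - 4/7) = 77433*(12/5 - 4/7) = 77433*(64/35) = 4955712/35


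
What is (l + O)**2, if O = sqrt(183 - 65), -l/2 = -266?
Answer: (532 + sqrt(118))**2 ≈ 2.9470e+5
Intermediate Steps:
l = 532 (l = -2*(-266) = 532)
O = sqrt(118) ≈ 10.863
(l + O)**2 = (532 + sqrt(118))**2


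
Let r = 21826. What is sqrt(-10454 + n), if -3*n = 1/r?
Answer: I*sqrt(44820150197214)/65478 ≈ 102.24*I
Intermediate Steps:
n = -1/65478 (n = -1/3/21826 = -1/3*1/21826 = -1/65478 ≈ -1.5272e-5)
sqrt(-10454 + n) = sqrt(-10454 - 1/65478) = sqrt(-684507013/65478) = I*sqrt(44820150197214)/65478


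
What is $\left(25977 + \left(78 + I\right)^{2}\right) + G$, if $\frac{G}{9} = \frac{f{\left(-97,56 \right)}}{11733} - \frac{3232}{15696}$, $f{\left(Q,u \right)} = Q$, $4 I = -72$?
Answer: $\frac{12607823782}{426299} \approx 29575.0$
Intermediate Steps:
$I = -18$ ($I = \frac{1}{4} \left(-72\right) = -18$)
$G = - \frac{821741}{426299}$ ($G = 9 \left(- \frac{97}{11733} - \frac{3232}{15696}\right) = 9 \left(\left(-97\right) \frac{1}{11733} - \frac{202}{981}\right) = 9 \left(- \frac{97}{11733} - \frac{202}{981}\right) = 9 \left(- \frac{821741}{3836691}\right) = - \frac{821741}{426299} \approx -1.9276$)
$\left(25977 + \left(78 + I\right)^{2}\right) + G = \left(25977 + \left(78 - 18\right)^{2}\right) - \frac{821741}{426299} = \left(25977 + 60^{2}\right) - \frac{821741}{426299} = \left(25977 + 3600\right) - \frac{821741}{426299} = 29577 - \frac{821741}{426299} = \frac{12607823782}{426299}$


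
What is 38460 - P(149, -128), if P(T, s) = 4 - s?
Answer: 38328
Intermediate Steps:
38460 - P(149, -128) = 38460 - (4 - 1*(-128)) = 38460 - (4 + 128) = 38460 - 1*132 = 38460 - 132 = 38328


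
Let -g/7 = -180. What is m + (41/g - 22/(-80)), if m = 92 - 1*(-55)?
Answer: 74243/504 ≈ 147.31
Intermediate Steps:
g = 1260 (g = -7*(-180) = 1260)
m = 147 (m = 92 + 55 = 147)
m + (41/g - 22/(-80)) = 147 + (41/1260 - 22/(-80)) = 147 + (41*(1/1260) - 22*(-1/80)) = 147 + (41/1260 + 11/40) = 147 + 155/504 = 74243/504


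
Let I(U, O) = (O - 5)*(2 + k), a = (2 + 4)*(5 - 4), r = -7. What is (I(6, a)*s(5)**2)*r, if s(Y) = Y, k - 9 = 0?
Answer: -1925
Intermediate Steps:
k = 9 (k = 9 + 0 = 9)
a = 6 (a = 6*1 = 6)
I(U, O) = -55 + 11*O (I(U, O) = (O - 5)*(2 + 9) = (-5 + O)*11 = -55 + 11*O)
(I(6, a)*s(5)**2)*r = ((-55 + 11*6)*5**2)*(-7) = ((-55 + 66)*25)*(-7) = (11*25)*(-7) = 275*(-7) = -1925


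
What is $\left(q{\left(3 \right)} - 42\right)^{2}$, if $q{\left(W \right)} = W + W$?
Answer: $1296$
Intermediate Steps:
$q{\left(W \right)} = 2 W$
$\left(q{\left(3 \right)} - 42\right)^{2} = \left(2 \cdot 3 - 42\right)^{2} = \left(6 - 42\right)^{2} = \left(-36\right)^{2} = 1296$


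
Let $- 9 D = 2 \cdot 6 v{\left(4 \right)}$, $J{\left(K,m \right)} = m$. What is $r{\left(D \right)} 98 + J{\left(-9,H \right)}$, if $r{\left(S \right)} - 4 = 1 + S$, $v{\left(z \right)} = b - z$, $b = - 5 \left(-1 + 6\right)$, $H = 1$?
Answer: $\frac{12841}{3} \approx 4280.3$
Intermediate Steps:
$b = -25$ ($b = \left(-5\right) 5 = -25$)
$v{\left(z \right)} = -25 - z$
$D = \frac{116}{3}$ ($D = - \frac{2 \cdot 6 \left(-25 - 4\right)}{9} = - \frac{12 \left(-25 - 4\right)}{9} = - \frac{12 \left(-29\right)}{9} = \left(- \frac{1}{9}\right) \left(-348\right) = \frac{116}{3} \approx 38.667$)
$r{\left(S \right)} = 5 + S$ ($r{\left(S \right)} = 4 + \left(1 + S\right) = 5 + S$)
$r{\left(D \right)} 98 + J{\left(-9,H \right)} = \left(5 + \frac{116}{3}\right) 98 + 1 = \frac{131}{3} \cdot 98 + 1 = \frac{12838}{3} + 1 = \frac{12841}{3}$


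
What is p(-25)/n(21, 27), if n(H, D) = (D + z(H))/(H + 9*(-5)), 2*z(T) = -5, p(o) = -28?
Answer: 192/7 ≈ 27.429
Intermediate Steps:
z(T) = -5/2 (z(T) = (½)*(-5) = -5/2)
n(H, D) = (-5/2 + D)/(-45 + H) (n(H, D) = (D - 5/2)/(H + 9*(-5)) = (-5/2 + D)/(H - 45) = (-5/2 + D)/(-45 + H))
p(-25)/n(21, 27) = -28*(-45 + 21)/(-5/2 + 27) = -28/((49/2)/(-24)) = -28/((-1/24*49/2)) = -28/(-49/48) = -28*(-48/49) = 192/7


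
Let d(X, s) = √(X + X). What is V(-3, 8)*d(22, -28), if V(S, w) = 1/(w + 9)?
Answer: 2*√11/17 ≈ 0.39019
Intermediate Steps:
d(X, s) = √2*√X (d(X, s) = √(2*X) = √2*√X)
V(S, w) = 1/(9 + w)
V(-3, 8)*d(22, -28) = (√2*√22)/(9 + 8) = (2*√11)/17 = 2*√11/17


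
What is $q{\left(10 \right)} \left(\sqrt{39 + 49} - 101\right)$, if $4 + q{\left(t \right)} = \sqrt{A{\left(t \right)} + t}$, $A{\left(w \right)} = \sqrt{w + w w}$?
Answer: $\left(4 - \sqrt{10 + \sqrt{110}}\right) \left(101 - 2 \sqrt{22}\right) \approx -48.226$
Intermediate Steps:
$A{\left(w \right)} = \sqrt{w + w^{2}}$
$q{\left(t \right)} = -4 + \sqrt{t + \sqrt{t \left(1 + t\right)}}$ ($q{\left(t \right)} = -4 + \sqrt{\sqrt{t \left(1 + t\right)} + t} = -4 + \sqrt{t + \sqrt{t \left(1 + t\right)}}$)
$q{\left(10 \right)} \left(\sqrt{39 + 49} - 101\right) = \left(-4 + \sqrt{10 + \sqrt{10 \left(1 + 10\right)}}\right) \left(\sqrt{39 + 49} - 101\right) = \left(-4 + \sqrt{10 + \sqrt{10 \cdot 11}}\right) \left(\sqrt{88} - 101\right) = \left(-4 + \sqrt{10 + \sqrt{110}}\right) \left(2 \sqrt{22} - 101\right) = \left(-4 + \sqrt{10 + \sqrt{110}}\right) \left(-101 + 2 \sqrt{22}\right) = \left(-101 + 2 \sqrt{22}\right) \left(-4 + \sqrt{10 + \sqrt{110}}\right)$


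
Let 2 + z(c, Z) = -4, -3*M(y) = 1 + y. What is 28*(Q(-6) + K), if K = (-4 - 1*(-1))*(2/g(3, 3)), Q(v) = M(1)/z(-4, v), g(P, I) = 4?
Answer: -350/9 ≈ -38.889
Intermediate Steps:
M(y) = -1/3 - y/3 (M(y) = -(1 + y)/3 = -1/3 - y/3)
z(c, Z) = -6 (z(c, Z) = -2 - 4 = -6)
Q(v) = 1/9 (Q(v) = (-1/3 - 1/3*1)/(-6) = (-1/3 - 1/3)*(-1/6) = -2/3*(-1/6) = 1/9)
K = -3/2 (K = (-4 - 1*(-1))*(2/4) = (-4 + 1)*(2*(1/4)) = -3*1/2 = -3/2 ≈ -1.5000)
28*(Q(-6) + K) = 28*(1/9 - 3/2) = 28*(-25/18) = -350/9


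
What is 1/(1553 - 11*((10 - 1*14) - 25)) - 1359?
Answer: -2544047/1872 ≈ -1359.0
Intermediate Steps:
1/(1553 - 11*((10 - 1*14) - 25)) - 1359 = 1/(1553 - 11*((10 - 14) - 25)) - 1359 = 1/(1553 - 11*(-4 - 25)) - 1359 = 1/(1553 - 11*(-29)) - 1359 = 1/(1553 + 319) - 1359 = 1/1872 - 1359 = -2544047/1872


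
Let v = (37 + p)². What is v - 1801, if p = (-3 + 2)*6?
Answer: -840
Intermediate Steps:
p = -6 (p = -1*6 = -6)
v = 961 (v = (37 - 6)² = 31² = 961)
v - 1801 = 961 - 1801 = -840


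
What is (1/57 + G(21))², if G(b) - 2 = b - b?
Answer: 13225/3249 ≈ 4.0705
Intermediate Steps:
G(b) = 2 (G(b) = 2 + (b - b) = 2 + 0 = 2)
(1/57 + G(21))² = (1/57 + 2)² = (115/57)² = 13225/3249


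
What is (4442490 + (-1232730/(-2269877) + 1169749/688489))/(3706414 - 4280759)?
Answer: -6942661775005889813/897577949463941285 ≈ -7.7349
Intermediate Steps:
(4442490 + (-1232730/(-2269877) + 1169749/688489))/(3706414 - 4280759) = (4442490 + (-1232730*(-1/2269877) + 1169749*(1/688489)))/(-574345) = (4442490 + (1232730/2269877 + 1169749/688489))*(-1/574345) = (4442490 + 3503907395843/1562785345853)*(-1/574345) = (6942661775005889813/1562785345853)*(-1/574345) = -6942661775005889813/897577949463941285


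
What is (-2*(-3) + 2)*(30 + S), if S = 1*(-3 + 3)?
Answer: 240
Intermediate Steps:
S = 0 (S = 1*0 = 0)
(-2*(-3) + 2)*(30 + S) = (-2*(-3) + 2)*(30 + 0) = (6 + 2)*30 = 8*30 = 240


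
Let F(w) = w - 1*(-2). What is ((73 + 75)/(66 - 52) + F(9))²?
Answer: 22801/49 ≈ 465.33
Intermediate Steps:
F(w) = 2 + w (F(w) = w + 2 = 2 + w)
((73 + 75)/(66 - 52) + F(9))² = ((73 + 75)/(66 - 52) + (2 + 9))² = (148/14 + 11)² = (148*(1/14) + 11)² = (74/7 + 11)² = (151/7)² = 22801/49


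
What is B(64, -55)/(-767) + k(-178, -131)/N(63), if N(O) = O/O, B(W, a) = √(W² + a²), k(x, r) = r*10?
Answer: -1310 - √7121/767 ≈ -1310.1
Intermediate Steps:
k(x, r) = 10*r
N(O) = 1
B(64, -55)/(-767) + k(-178, -131)/N(63) = √(64² + (-55)²)/(-767) + (10*(-131))/1 = √(4096 + 3025)*(-1/767) - 1310*1 = √7121*(-1/767) - 1310 = -√7121/767 - 1310 = -1310 - √7121/767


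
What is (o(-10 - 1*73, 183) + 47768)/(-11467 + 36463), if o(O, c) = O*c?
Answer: 32579/24996 ≈ 1.3034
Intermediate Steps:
(o(-10 - 1*73, 183) + 47768)/(-11467 + 36463) = ((-10 - 1*73)*183 + 47768)/(-11467 + 36463) = ((-10 - 73)*183 + 47768)/24996 = (-83*183 + 47768)*(1/24996) = (-15189 + 47768)*(1/24996) = 32579*(1/24996) = 32579/24996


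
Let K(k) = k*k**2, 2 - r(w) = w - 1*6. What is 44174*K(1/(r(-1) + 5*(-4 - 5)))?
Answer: -22087/23328 ≈ -0.94680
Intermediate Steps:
r(w) = 8 - w (r(w) = 2 - (w - 1*6) = 2 - (w - 6) = 2 - (-6 + w) = 2 + (6 - w) = 8 - w)
K(k) = k**3
44174*K(1/(r(-1) + 5*(-4 - 5))) = 44174*(1/((8 - 1*(-1)) + 5*(-4 - 5)))**3 = 44174*(1/((8 + 1) + 5*(-9)))**3 = 44174*(1/(9 - 45))**3 = 44174*(1/(-36))**3 = 44174*(-1/36)**3 = 44174*(-1/46656) = -22087/23328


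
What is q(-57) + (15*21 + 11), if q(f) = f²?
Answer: 3575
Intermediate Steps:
q(-57) + (15*21 + 11) = (-57)² + (15*21 + 11) = 3249 + (315 + 11) = 3249 + 326 = 3575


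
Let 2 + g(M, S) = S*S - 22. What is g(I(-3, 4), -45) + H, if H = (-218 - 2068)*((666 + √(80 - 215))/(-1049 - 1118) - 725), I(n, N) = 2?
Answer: 3597336093/2167 + 6858*I*√15/2167 ≈ 1.6601e+6 + 12.257*I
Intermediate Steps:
g(M, S) = -24 + S² (g(M, S) = -2 + (S*S - 22) = -2 + (S² - 22) = -2 + (-22 + S²) = -24 + S²)
H = 3592999926/2167 + 6858*I*√15/2167 (H = -2286*((666 + √(-135))/(-2167) - 725) = -2286*((666 + 3*I*√15)*(-1/2167) - 725) = -2286*((-666/2167 - 3*I*√15/2167) - 725) = -2286*(-1571741/2167 - 3*I*√15/2167) = 3592999926/2167 + 6858*I*√15/2167 ≈ 1.6581e+6 + 12.257*I)
g(I(-3, 4), -45) + H = (-24 + (-45)²) + (3592999926/2167 + 6858*I*√15/2167) = (-24 + 2025) + (3592999926/2167 + 6858*I*√15/2167) = 2001 + (3592999926/2167 + 6858*I*√15/2167) = 3597336093/2167 + 6858*I*√15/2167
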